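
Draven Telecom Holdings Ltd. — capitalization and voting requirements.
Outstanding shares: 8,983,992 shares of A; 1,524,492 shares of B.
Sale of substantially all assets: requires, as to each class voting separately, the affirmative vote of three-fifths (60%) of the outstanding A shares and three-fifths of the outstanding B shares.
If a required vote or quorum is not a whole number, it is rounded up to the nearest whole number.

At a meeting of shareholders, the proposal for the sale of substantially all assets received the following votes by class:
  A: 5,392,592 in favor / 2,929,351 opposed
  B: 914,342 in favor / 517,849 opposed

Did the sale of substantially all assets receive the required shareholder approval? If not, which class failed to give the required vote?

Not approved — the B shares did not give the required vote.

A: 3/5 of 8983992 = 5390395.20, rounded up to 5390396; 5,390,396 required, 5,392,592 in favor — approved.
B: 3/5 of 1524492 = 914695.20, rounded up to 914696; 914,696 required, 914,342 in favor — not approved.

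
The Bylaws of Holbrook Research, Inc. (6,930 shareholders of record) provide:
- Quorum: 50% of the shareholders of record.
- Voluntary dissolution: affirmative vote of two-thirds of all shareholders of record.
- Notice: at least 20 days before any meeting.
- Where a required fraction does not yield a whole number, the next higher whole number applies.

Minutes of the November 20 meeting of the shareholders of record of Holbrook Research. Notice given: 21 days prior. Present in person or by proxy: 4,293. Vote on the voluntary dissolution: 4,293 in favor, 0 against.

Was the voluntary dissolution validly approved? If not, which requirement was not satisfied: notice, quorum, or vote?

Invalid — vote requirement not satisfied.

Notice: 21 days given; 20 required. Satisfied.
Quorum: 50% of 6,930 = 3,465; 4,293 present. Satisfied.
Vote: requires two-thirds of all shareholders of record (6,930); 2/3 of 6930 = 4620, so 4,620 needed; 4,293 in favor. Not satisfied.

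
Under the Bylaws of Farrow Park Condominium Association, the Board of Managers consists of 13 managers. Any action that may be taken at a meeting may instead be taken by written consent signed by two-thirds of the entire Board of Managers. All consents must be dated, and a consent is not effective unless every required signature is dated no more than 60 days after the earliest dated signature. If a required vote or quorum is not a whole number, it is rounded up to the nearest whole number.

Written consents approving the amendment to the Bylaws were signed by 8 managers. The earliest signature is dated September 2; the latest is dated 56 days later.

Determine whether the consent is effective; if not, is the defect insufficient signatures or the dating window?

Signatures required: two-thirds of 13 — 2/3 of 13 = 8.67, rounded up to 9, so 9 needed; 8 signed. Insufficient.
Dating window: the latest signature is 56 days after the earliest; the limit is 60 days. Within the window.

Not effective — insufficient signatures.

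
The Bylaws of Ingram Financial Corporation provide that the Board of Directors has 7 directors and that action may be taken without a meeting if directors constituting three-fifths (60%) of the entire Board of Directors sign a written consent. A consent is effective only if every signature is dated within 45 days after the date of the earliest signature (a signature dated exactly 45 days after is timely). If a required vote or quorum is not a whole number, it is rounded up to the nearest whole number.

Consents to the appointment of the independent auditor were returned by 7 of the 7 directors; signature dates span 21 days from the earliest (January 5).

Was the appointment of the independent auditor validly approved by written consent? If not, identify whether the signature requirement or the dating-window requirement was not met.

Signatures required: three-fifths (60%) of 7 — 3/5 of 7 = 4.20, rounded up to 5, so 5 needed; 7 signed. Sufficient.
Dating window: the latest signature is 21 days after the earliest; the limit is 45 days. Within the window.

Effective — both the signature and dating-window requirements are satisfied.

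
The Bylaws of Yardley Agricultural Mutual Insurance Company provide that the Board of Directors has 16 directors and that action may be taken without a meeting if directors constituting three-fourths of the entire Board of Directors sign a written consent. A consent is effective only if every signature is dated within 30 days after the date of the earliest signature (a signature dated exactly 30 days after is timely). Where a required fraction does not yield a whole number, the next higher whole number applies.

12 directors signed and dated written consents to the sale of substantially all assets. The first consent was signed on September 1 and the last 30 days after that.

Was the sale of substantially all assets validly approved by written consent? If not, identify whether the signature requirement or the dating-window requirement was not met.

Effective — both the signature and dating-window requirements are satisfied.

Signatures required: three-fourths of 16 — 3/4 of 16 = 12, so 12 needed; 12 signed. Sufficient.
Dating window: the latest signature is 30 days after the earliest; the limit is 30 days. Within the window.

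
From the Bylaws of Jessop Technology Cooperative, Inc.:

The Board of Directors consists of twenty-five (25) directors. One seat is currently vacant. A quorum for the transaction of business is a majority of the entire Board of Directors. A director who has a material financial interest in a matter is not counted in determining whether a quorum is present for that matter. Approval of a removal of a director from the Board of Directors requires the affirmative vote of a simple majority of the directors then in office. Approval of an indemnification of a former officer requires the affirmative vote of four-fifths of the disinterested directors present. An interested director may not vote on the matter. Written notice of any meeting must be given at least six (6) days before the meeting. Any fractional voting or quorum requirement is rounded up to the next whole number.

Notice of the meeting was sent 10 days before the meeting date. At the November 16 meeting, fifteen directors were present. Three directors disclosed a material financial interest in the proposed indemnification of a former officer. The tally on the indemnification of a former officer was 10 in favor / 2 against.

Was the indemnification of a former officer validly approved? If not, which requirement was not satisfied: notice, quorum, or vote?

Invalid — quorum requirement not satisfied.

Notice: 10 days given; 6 required (10 ≥ 6). Satisfied.
Quorum: 15 present, but the 3 interested directors do not count, leaving 12. Quorum is 13. Not satisfied.
Vote: the indemnification of a former officer requires four-fifths of the disinterested directors present (15 − 3 = 12). 4/5 of 12 = 9.60, rounded up to 10, so 10 affirmative votes are needed; 10 voted in favor. Satisfied. (Moot — without a quorum no business can be validly transacted.)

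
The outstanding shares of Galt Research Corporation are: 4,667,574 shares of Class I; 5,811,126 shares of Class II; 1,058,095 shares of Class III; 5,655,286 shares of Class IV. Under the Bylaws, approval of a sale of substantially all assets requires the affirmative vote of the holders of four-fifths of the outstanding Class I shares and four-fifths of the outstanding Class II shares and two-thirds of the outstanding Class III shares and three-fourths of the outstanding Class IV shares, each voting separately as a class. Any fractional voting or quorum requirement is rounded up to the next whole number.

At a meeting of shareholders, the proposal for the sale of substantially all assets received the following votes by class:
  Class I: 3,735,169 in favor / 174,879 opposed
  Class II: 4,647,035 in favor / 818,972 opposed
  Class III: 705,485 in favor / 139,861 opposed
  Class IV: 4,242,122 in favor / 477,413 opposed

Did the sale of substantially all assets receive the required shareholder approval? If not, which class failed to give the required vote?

Class I: 4/5 of 4667574 = 3734059.20, rounded up to 3734060; 3,734,060 required, 3,735,169 in favor — approved.
Class II: 4/5 of 5811126 = 4648900.80, rounded up to 4648901; 4,648,901 required, 4,647,035 in favor — not approved.
Class III: 2/3 of 1058095 = 705396.67, rounded up to 705397; 705,397 required, 705,485 in favor — approved.
Class IV: 3/4 of 5655286 = 4241464.50, rounded up to 4241465; 4,241,465 required, 4,242,122 in favor — approved.

Not approved — the Class II shares did not give the required vote.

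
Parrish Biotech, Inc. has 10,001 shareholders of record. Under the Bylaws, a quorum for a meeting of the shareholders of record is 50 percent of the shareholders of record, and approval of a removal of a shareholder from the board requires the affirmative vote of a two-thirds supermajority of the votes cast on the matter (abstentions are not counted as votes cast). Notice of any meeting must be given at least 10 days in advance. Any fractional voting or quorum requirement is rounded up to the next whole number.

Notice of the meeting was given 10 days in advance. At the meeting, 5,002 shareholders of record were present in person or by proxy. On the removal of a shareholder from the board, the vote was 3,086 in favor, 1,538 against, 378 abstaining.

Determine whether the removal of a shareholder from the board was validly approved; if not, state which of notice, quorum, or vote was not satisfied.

Notice: 10 days given; 10 required. Satisfied.
Quorum: 50% of 10,001 = 5,000.50, rounded up to 5,001; 5,002 present. Satisfied.
Vote: requires two-thirds of the votes cast (5,002 − 378 abstaining = 4,624); 2/3 of 4624 = 3082.67, rounded up to 3083, so 3,083 needed; 3,086 in favor. Satisfied.

Valid — all requirements satisfied.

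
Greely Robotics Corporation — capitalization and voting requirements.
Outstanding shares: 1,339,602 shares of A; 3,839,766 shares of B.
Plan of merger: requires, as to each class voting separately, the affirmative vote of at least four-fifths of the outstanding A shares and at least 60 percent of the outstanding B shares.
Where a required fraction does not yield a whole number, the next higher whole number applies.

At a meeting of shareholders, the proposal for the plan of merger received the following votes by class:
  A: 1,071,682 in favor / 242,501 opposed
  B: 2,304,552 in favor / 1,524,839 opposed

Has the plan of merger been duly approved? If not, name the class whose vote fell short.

Approved — every class gave the required vote.

A: 4/5 of 1339602 = 1071681.60, rounded up to 1071682; 1,071,682 required, 1,071,682 in favor — approved.
B: 3/5 of 3839766 = 2303859.60, rounded up to 2303860; 2,303,860 required, 2,304,552 in favor — approved.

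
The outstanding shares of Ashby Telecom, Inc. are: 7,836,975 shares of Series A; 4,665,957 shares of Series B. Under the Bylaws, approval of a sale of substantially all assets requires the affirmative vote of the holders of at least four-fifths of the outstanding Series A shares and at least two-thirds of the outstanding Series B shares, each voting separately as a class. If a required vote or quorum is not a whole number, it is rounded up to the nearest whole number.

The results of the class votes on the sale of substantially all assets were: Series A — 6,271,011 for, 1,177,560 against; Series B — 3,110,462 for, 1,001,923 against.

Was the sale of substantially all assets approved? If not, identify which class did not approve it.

Not approved — the Series B shares did not give the required vote.

Series A: 4/5 of 7836975 = 6269580; 6,269,580 required, 6,271,011 in favor — approved.
Series B: 2/3 of 4665957 = 3110638; 3,110,638 required, 3,110,462 in favor — not approved.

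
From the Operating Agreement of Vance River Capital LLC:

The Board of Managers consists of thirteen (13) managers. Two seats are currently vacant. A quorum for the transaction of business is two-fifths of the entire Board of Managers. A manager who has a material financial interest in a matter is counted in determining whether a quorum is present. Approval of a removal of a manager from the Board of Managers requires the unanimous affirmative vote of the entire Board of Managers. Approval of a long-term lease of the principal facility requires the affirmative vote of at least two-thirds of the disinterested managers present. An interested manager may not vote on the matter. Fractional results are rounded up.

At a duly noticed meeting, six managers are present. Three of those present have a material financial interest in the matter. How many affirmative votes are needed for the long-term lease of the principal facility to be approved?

2

The long-term lease of the principal facility requires two-thirds of the disinterested managers present (6 − 3 = 3).
2/3 of 3 = 2.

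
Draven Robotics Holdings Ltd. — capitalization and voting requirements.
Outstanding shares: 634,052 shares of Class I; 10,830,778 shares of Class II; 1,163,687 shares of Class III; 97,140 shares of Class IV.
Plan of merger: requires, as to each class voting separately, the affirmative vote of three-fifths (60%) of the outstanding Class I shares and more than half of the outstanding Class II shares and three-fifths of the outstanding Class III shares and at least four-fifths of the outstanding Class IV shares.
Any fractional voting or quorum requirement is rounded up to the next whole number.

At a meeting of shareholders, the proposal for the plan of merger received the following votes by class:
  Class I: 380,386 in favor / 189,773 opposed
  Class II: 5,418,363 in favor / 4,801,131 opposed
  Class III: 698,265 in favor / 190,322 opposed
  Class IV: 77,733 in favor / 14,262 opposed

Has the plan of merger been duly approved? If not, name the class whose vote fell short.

Class I: 3/5 of 634052 = 380431.20, rounded up to 380432; 380,432 required, 380,386 in favor — not approved.
Class II: a majority of 10830778 is 5415390; 5,415,390 required, 5,418,363 in favor — approved.
Class III: 3/5 of 1163687 = 698212.20, rounded up to 698213; 698,213 required, 698,265 in favor — approved.
Class IV: 4/5 of 97140 = 77712; 77,712 required, 77,733 in favor — approved.

Not approved — the Class I shares did not give the required vote.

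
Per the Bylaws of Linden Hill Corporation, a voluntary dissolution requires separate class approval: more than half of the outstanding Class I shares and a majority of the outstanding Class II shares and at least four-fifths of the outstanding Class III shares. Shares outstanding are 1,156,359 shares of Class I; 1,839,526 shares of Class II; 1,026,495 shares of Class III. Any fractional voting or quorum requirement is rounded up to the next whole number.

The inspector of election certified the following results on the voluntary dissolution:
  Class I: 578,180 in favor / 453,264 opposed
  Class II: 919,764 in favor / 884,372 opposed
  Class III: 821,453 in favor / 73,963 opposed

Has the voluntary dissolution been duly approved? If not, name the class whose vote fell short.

Class I: a majority of 1156359 is 578180; 578,180 required, 578,180 in favor — approved.
Class II: a majority of 1839526 is 919764; 919,764 required, 919,764 in favor — approved.
Class III: 4/5 of 1026495 = 821196; 821,196 required, 821,453 in favor — approved.

Approved — every class gave the required vote.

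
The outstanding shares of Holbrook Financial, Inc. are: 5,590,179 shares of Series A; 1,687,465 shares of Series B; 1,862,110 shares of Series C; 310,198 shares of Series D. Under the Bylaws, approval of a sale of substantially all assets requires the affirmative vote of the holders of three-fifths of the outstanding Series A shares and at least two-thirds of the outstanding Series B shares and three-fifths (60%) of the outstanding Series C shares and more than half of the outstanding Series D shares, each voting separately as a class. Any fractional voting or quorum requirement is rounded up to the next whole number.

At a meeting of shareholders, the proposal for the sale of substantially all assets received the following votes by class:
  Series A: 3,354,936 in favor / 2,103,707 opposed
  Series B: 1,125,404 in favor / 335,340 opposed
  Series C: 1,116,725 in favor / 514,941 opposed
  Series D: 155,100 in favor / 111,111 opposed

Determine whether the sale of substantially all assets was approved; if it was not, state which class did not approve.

Series A: 3/5 of 5590179 = 3354107.40, rounded up to 3354108; 3,354,108 required, 3,354,936 in favor — approved.
Series B: 2/3 of 1687465 = 1124976.67, rounded up to 1124977; 1,124,977 required, 1,125,404 in favor — approved.
Series C: 3/5 of 1862110 = 1117266; 1,117,266 required, 1,116,725 in favor — not approved.
Series D: a majority of 310198 is 155100; 155,100 required, 155,100 in favor — approved.

Not approved — the Series C shares did not give the required vote.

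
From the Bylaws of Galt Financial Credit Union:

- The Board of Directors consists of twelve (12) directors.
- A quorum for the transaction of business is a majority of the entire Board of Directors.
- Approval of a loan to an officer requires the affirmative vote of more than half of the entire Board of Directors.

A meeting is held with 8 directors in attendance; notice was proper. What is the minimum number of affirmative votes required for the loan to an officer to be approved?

7

The loan to an officer requires a majority of the entire Board of Directors (12).
A majority of 12 is 7.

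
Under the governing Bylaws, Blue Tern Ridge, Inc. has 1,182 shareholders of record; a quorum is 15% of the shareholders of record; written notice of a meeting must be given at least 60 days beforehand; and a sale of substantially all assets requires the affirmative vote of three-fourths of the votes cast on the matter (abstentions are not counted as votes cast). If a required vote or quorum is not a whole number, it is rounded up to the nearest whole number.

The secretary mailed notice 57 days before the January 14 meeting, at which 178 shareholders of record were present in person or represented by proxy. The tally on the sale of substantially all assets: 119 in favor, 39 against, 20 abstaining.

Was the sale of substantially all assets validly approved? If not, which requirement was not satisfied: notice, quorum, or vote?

Invalid — notice requirement not satisfied.

Notice: 57 days given; 60 required. Not satisfied.
Quorum: 15% of 1,182 = 177.30, rounded up to 178; 178 present. Satisfied.
Vote: requires three-fourths of the votes cast (178 − 20 abstaining = 158); 3/4 of 158 = 118.50, rounded up to 119, so 119 needed; 119 in favor. Satisfied.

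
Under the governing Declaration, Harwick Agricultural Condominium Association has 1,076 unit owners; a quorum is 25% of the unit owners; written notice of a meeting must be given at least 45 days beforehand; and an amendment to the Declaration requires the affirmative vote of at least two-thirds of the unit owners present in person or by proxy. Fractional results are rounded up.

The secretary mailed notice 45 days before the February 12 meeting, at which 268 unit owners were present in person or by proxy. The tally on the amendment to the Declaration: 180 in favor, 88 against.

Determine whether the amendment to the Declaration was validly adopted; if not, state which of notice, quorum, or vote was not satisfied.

Notice: 45 days given; 45 required. Satisfied.
Quorum: 25% of 1,076 = 269; 268 present. Not satisfied.
Vote: requires two-thirds of those present (268); 2/3 of 268 = 178.67, rounded up to 179, so 179 needed; 180 in favor. Satisfied.

Invalid — quorum requirement not satisfied.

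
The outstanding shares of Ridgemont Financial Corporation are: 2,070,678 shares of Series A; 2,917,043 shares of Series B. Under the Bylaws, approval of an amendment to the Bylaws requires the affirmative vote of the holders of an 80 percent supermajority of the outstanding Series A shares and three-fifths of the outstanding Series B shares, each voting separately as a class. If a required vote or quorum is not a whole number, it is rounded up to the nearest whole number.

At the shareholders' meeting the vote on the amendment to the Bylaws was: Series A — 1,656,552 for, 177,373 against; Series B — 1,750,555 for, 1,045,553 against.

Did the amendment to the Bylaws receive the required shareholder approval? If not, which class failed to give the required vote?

Approved — every class gave the required vote.

Series A: 4/5 of 2070678 = 1656542.40, rounded up to 1656543; 1,656,543 required, 1,656,552 in favor — approved.
Series B: 3/5 of 2917043 = 1750225.80, rounded up to 1750226; 1,750,226 required, 1,750,555 in favor — approved.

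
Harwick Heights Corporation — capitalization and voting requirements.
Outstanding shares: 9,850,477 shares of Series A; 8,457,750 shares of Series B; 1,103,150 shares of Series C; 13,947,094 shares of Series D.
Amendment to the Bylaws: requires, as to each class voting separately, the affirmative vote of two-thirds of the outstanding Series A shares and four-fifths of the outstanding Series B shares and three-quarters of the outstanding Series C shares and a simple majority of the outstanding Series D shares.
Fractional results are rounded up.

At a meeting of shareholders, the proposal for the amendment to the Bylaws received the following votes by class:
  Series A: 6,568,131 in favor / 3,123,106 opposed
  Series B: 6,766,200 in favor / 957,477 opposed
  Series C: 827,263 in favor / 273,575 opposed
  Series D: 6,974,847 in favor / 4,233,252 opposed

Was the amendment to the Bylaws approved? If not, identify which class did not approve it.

Not approved — the Series C shares did not give the required vote.

Series A: 2/3 of 9850477 = 6566984.67, rounded up to 6566985; 6,566,985 required, 6,568,131 in favor — approved.
Series B: 4/5 of 8457750 = 6766200; 6,766,200 required, 6,766,200 in favor — approved.
Series C: 3/4 of 1103150 = 827362.50, rounded up to 827363; 827,363 required, 827,263 in favor — not approved.
Series D: a majority of 13947094 is 6973548; 6,973,548 required, 6,974,847 in favor — approved.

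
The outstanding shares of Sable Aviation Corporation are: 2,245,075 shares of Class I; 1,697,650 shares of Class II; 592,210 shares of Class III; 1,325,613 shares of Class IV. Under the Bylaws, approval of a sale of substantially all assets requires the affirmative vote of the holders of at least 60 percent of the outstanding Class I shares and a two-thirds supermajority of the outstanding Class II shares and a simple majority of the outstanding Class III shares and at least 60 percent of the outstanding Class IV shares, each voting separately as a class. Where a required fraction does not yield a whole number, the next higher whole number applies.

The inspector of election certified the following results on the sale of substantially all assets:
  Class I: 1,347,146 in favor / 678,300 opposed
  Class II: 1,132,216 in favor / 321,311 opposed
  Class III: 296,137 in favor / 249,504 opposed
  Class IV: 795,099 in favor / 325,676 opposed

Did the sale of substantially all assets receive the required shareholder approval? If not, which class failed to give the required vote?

Not approved — the Class IV shares did not give the required vote.

Class I: 3/5 of 2245075 = 1347045; 1,347,045 required, 1,347,146 in favor — approved.
Class II: 2/3 of 1697650 = 1131766.67, rounded up to 1131767; 1,131,767 required, 1,132,216 in favor — approved.
Class III: a majority of 592210 is 296106; 296,106 required, 296,137 in favor — approved.
Class IV: 3/5 of 1325613 = 795367.80, rounded up to 795368; 795,368 required, 795,099 in favor — not approved.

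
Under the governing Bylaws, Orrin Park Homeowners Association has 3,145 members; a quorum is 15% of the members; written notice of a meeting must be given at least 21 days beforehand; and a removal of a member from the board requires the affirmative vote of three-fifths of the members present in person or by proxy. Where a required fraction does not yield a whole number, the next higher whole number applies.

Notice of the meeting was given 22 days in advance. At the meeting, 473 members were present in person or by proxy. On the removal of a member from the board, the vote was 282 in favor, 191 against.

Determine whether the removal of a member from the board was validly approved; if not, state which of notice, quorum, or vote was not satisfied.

Invalid — vote requirement not satisfied.

Notice: 22 days given; 21 required. Satisfied.
Quorum: 15% of 3,145 = 471.75, rounded up to 472; 473 present. Satisfied.
Vote: requires three-fifths of those present (473); 3/5 of 473 = 283.80, rounded up to 284, so 284 needed; 282 in favor. Not satisfied.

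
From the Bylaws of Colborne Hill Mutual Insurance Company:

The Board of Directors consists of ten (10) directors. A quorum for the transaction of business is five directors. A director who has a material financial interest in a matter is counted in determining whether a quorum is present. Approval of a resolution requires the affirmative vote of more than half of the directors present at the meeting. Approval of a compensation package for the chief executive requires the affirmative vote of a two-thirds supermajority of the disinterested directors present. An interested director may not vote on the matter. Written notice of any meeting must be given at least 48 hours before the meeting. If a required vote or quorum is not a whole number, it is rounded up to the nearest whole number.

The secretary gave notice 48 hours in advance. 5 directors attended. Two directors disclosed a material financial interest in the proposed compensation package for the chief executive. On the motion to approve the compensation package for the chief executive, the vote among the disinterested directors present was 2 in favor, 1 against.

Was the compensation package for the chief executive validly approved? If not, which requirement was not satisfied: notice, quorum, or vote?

Notice: 48 hours given; 48 required (48 ≥ 48). Satisfied.
Quorum: 5 present (interested directors count toward quorum); quorum is 5. Satisfied.
Vote: the compensation package for the chief executive requires two-thirds of the disinterested directors present (5 − 2 = 3). 2/3 of 3 = 2, so 2 affirmative votes are needed; 2 voted in favor. Satisfied.

Valid — all requirements satisfied.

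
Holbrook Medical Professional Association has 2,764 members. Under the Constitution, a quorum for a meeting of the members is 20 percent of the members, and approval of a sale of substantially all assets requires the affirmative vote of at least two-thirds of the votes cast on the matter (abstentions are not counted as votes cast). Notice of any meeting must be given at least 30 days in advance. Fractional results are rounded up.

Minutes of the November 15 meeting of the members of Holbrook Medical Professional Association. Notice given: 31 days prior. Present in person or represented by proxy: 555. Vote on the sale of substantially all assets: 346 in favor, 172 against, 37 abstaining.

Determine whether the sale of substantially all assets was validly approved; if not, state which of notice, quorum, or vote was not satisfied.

Valid — all requirements satisfied.

Notice: 31 days given; 30 required. Satisfied.
Quorum: 20% of 2,764 = 552.80, rounded up to 553; 555 present. Satisfied.
Vote: requires two-thirds of the votes cast (555 − 37 abstaining = 518); 2/3 of 518 = 345.33, rounded up to 346, so 346 needed; 346 in favor. Satisfied.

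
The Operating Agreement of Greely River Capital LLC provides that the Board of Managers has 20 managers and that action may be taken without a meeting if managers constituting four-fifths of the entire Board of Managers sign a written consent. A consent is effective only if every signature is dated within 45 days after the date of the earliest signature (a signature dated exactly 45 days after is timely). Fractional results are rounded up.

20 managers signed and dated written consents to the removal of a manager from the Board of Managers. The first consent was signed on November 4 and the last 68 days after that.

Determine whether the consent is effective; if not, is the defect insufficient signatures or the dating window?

Signatures required: four-fifths of 20 — 4/5 of 20 = 16, so 16 needed; 20 signed. Sufficient.
Dating window: the latest signature is 68 days after the earliest; the limit is 45 days. Outside the window.

Not effective — dating-window requirement not satisfied.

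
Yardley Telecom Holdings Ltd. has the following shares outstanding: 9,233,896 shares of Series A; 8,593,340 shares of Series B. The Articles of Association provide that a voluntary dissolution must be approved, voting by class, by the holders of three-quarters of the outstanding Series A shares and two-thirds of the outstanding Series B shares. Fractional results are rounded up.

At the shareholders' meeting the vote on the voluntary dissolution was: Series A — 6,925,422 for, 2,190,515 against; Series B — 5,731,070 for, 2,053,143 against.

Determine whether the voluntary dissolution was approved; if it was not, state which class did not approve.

Approved — every class gave the required vote.

Series A: 3/4 of 9233896 = 6925422; 6,925,422 required, 6,925,422 in favor — approved.
Series B: 2/3 of 8593340 = 5728893.33, rounded up to 5728894; 5,728,894 required, 5,731,070 in favor — approved.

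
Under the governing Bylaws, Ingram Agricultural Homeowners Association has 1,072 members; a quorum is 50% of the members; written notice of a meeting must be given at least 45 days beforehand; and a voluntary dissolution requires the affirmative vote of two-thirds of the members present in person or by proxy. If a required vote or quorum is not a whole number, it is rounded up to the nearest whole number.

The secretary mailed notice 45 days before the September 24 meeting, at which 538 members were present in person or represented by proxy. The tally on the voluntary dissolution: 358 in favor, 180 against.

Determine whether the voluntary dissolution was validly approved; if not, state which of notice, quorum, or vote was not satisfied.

Notice: 45 days given; 45 required. Satisfied.
Quorum: 50% of 1,072 = 536; 538 present. Satisfied.
Vote: requires two-thirds of those present (538); 2/3 of 538 = 358.67, rounded up to 359, so 359 needed; 358 in favor. Not satisfied.

Invalid — vote requirement not satisfied.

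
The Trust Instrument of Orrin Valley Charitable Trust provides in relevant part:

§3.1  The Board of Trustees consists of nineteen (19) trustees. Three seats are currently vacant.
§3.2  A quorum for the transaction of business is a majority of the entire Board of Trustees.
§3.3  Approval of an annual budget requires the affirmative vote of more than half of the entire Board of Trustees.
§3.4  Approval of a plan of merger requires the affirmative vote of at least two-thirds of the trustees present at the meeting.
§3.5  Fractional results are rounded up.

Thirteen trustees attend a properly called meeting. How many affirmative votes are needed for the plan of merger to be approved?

The plan of merger requires two-thirds of the trustees present (13).
2/3 of 13 = 8.67, rounded up to 9.

9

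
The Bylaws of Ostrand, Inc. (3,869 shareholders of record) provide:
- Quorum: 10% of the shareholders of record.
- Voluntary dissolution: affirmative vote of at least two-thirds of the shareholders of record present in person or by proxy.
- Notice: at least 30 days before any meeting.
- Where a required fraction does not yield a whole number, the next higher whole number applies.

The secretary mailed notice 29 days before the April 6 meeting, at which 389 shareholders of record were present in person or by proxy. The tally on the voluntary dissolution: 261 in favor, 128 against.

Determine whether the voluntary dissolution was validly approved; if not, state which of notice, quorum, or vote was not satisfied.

Invalid — notice requirement not satisfied.

Notice: 29 days given; 30 required. Not satisfied.
Quorum: 10% of 3,869 = 386.90, rounded up to 387; 389 present. Satisfied.
Vote: requires two-thirds of those present (389); 2/3 of 389 = 259.33, rounded up to 260, so 260 needed; 261 in favor. Satisfied.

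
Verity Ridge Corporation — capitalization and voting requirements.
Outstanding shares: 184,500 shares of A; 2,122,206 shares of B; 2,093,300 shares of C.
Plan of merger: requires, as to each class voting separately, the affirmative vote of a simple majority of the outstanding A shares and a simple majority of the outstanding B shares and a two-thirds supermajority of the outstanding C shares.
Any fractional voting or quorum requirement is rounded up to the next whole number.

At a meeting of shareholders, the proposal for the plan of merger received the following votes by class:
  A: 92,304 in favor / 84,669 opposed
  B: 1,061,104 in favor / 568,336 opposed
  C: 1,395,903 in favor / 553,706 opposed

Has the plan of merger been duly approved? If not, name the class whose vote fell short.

A: a majority of 184500 is 92251; 92,251 required, 92,304 in favor — approved.
B: a majority of 2122206 is 1061104; 1,061,104 required, 1,061,104 in favor — approved.
C: 2/3 of 2093300 = 1395533.33, rounded up to 1395534; 1,395,534 required, 1,395,903 in favor — approved.

Approved — every class gave the required vote.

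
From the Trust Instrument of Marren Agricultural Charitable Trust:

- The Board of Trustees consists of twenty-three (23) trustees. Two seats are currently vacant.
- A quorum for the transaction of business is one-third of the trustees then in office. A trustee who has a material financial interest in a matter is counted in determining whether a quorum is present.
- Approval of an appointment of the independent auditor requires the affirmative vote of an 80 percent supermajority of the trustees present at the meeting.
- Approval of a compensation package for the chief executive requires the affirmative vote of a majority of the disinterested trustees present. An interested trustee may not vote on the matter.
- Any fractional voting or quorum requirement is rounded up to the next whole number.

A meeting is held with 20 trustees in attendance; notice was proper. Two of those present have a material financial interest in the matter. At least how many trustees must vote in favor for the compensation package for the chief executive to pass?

10

The compensation package for the chief executive requires a majority of the disinterested trustees present (20 − 2 = 18).
A majority of 18 is 10.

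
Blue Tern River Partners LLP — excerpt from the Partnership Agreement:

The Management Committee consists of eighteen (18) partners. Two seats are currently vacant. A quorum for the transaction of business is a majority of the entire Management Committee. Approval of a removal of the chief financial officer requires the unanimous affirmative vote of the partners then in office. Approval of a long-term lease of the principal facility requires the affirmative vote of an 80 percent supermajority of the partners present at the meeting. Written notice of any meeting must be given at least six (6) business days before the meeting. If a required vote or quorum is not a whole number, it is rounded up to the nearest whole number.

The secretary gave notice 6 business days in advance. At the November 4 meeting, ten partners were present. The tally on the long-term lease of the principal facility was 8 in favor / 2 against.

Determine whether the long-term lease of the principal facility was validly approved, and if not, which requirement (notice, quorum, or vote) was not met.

Notice: 6 business days given; 6 required (6 ≥ 6). Satisfied.
Quorum: 10 present; quorum is 10. Satisfied.
Vote: the long-term lease of the principal facility requires four-fifths of the partners present (10). 4/5 of 10 = 8, so 8 affirmative votes are needed; 8 voted in favor. Satisfied.

Valid — all requirements satisfied.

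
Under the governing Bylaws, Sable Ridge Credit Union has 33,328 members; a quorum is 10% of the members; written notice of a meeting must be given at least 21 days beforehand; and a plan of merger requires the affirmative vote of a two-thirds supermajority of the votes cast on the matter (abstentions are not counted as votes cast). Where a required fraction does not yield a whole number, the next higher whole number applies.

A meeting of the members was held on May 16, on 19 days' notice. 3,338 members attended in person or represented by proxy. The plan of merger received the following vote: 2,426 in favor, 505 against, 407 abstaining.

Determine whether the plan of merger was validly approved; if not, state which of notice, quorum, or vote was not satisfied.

Notice: 19 days given; 21 required. Not satisfied.
Quorum: 10% of 33,328 = 3,332.80, rounded up to 3,333; 3,338 present. Satisfied.
Vote: requires two-thirds of the votes cast (3,338 − 407 abstaining = 2,931); 2/3 of 2931 = 1954, so 1,954 needed; 2,426 in favor. Satisfied.

Invalid — notice requirement not satisfied.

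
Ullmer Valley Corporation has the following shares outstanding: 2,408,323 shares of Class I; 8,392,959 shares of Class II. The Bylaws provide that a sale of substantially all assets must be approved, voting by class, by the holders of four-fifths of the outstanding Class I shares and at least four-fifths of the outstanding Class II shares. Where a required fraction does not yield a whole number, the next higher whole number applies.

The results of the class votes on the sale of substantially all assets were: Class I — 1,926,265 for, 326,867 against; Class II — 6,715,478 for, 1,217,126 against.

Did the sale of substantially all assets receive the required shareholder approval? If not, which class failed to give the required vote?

Not approved — the Class I shares did not give the required vote.

Class I: 4/5 of 2408323 = 1926658.40, rounded up to 1926659; 1,926,659 required, 1,926,265 in favor — not approved.
Class II: 4/5 of 8392959 = 6714367.20, rounded up to 6714368; 6,714,368 required, 6,715,478 in favor — approved.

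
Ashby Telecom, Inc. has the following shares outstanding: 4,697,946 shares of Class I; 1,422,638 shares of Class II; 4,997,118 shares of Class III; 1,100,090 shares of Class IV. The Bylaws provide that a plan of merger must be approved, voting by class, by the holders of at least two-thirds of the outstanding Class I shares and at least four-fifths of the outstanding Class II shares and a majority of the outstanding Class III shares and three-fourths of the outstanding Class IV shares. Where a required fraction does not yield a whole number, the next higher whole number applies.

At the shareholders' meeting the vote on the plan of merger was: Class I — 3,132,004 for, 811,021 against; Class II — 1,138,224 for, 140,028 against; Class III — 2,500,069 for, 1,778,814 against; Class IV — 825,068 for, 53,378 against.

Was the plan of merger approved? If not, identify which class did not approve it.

Approved — every class gave the required vote.

Class I: 2/3 of 4697946 = 3131964; 3,131,964 required, 3,132,004 in favor — approved.
Class II: 4/5 of 1422638 = 1138110.40, rounded up to 1138111; 1,138,111 required, 1,138,224 in favor — approved.
Class III: a majority of 4997118 is 2498560; 2,498,560 required, 2,500,069 in favor — approved.
Class IV: 3/4 of 1100090 = 825067.50, rounded up to 825068; 825,068 required, 825,068 in favor — approved.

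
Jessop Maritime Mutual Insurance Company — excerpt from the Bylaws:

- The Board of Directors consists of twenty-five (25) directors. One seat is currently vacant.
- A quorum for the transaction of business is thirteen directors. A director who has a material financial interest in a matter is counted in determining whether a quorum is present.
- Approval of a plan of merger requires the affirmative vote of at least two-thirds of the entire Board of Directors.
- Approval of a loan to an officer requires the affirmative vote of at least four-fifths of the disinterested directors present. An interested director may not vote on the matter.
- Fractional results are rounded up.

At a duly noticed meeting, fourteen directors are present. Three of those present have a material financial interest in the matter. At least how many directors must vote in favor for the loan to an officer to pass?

9

The loan to an officer requires four-fifths of the disinterested directors present (14 − 3 = 11).
4/5 of 11 = 8.80, rounded up to 9.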